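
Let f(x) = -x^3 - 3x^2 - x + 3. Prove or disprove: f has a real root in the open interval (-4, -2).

f(-4) = 23 and f(-2) = 1, both positive, so a sign-change argument is unavailable; we show f keeps this sign on the whole interval.
Substitute x = -2 − u, where 0 < u < 2 on the interval. Expanding, f(-2 − u) = u^3 + 3u^2 + u + 1.
The nonzero coefficients here are all positive, so for u > 0 every term is positive (or zero), and the constant term 1 is strictly positive.
Therefore f(x) > 0 throughout (-4, -2), and f has no zero there.

No.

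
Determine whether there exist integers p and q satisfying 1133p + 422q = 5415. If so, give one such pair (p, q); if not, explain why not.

p = 321, q = -849

Since gcd(1133, 422) = 1, every integer is an integer combination of 1133 and 422.
Dividing repeatedly: 1133 = 2·422 + 289, 422 = 1·289 + 133, 289 = 2·133 + 23, 133 = 5·23 + 18, 23 = 1·18 + 5, 18 = 3·5 + 3, 5 = 1·3 + 2, 3 = 1·2 + 1, 2 = 2·1 + 0.
Unwinding: 1 = 3 − 1·2 = 3 − (5 − 1·3) = −5 + 2·3 = −5 + 2·(18 − 3·5) = 2·18 − 7·5 = 2·18 − 7·(23 − 1·18) = −7·23 + 9·18 = −7·23 + 9·(133 − 5·23) = 9·133 − 52·23 = 9·133 − 52·(289 − 2·133) = −52·289 + 113·133 = −52·289 + 113·(422 − 1·289) = 113·422 − 165·289 = 113·422 − 165·(1133 − 2·422) = −165·1133 + 443·422, i.e. 1133·(-165) + 422·443 = 1.
Times 5415: 1133·(-893475) + 422·2398845 = 5415, so (-893475, 2398845) solves it.
The general solution is p = -893475 + 422k, q = 2398845 − 1133k; taking k = 2118 gives the smaller pair p = 321, q = -849.
Indeed 1133·321 + 422·(-849) = 363693 − 358278 = 5415.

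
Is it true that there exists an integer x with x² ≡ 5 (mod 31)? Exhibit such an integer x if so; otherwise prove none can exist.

Take x = 25. Then 25² = 625 = 20·31 + 5, so 25² ≡ 5 (mod 31).

x = 25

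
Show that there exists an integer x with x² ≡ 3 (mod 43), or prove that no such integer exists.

No such integer exists.

43 is prime, so by Euler's criterion 3 is a square mod 43 iff 3^((43−1)/2) = 3^21 ≡ 1 (mod 43).
Repeated squaring mod 43: 3^2 = 9 ≡ 9; 3^4 ≡ 9² = 81 ≡ 38; 3^8 ≡ 38² = 1444 ≡ 25; 3^16 ≡ 25² = 625 ≡ 23.
Since 21 = 16 + 4 + 1, 3^21 ≡ 23 · 38 · 3; multiplying out mod 43: 23·38 = 874 ≡ 14, then 14·3 = 42 ≡ 42. Thus 3^21 ≡ 42 ≡ −1 (mod 43).
By Euler's criterion 3 is a quadratic non-residue mod 43: no x satisfies x² ≡ 3 (mod 43).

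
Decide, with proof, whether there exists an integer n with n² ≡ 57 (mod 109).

Apply Euler's criterion with the prime 109: 57 is a quadratic residue iff 57^54 ≡ 1 (mod 109), and a non-residue iff it is ≡ −1.
Squaring successively (mod 109): 57^2 = 3249 ≡ 88; 57^4 ≡ 88² = 7744 ≡ 5; 57^8 ≡ 5² = 25 ≡ 25; 57^16 ≡ 25² = 625 ≡ 80; 57^32 ≡ 80² = 6400 ≡ 78.
Since 54 = 32 + 16 + 4 + 2, 57^54 ≡ 78 · 80 · 5 · 88; multiplying out mod 109: 78·80 = 6240 ≡ 27, then 27·5 = 135 ≡ 26, then 26·88 = 2288 ≡ 108. Thus 57^54 ≡ 108 ≡ −1 (mod 109).
The value −1 means 57 is a non-residue modulo 109, so n² ≡ 57 (mod 109) is impossible.

No, no such integer exists.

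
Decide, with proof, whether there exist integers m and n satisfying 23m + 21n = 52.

23 and 21 are coprime, so 23m + 21n ranges over all of ℤ.
Euclidean algorithm: 23 = 1·21 + 2, 21 = 10·2 + 1, 2 = 2·1 + 0.
Unwinding: 1 = 21 − 10·2 = 21 − 10·(23 − 1·21) = −10·23 + 11·21, i.e. 23·(-10) + 21·11 = 1.
Scaling by 52 gives the particular solution (m, n) = (-520, 572).
Adding 25·21 to m and subtracting 25·23 from n gives the tidier solution (5, -3).
Indeed 23·5 + 21·(-3) = 115 − 63 = 52.

m = 5, n = -3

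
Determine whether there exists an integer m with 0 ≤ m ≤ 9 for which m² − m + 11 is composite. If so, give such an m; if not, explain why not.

No, no such integer m in that range exists.

The values for m = 0, 1, …, 9 are 11, 11, 13, 17, 23, 31, 41, 53, 67, 83, and each of these is prime.
So no value in the range makes the expression composite.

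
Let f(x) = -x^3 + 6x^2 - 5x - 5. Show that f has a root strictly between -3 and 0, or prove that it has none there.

f(-3) = 91 and f(0) = -5, which have opposite signs.
Since f is a polynomial it is continuous on [-3, 0].
By the Intermediate Value Theorem f must vanish at some point of (-3, 0).

Yes, f has a root in the interval.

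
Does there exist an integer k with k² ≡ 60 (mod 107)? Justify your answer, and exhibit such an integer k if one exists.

There is no such integer.

107 is prime, so by Euler's criterion 60 is a square mod 107 iff 60^((107−1)/2) = 60^53 ≡ 1 (mod 107).
Repeated squaring mod 107: 60^2 = 3600 ≡ 69; 60^4 ≡ 69² = 4761 ≡ 53; 60^8 ≡ 53² = 2809 ≡ 27; 60^16 ≡ 27² = 729 ≡ 87; 60^32 ≡ 87² = 7569 ≡ 79.
Since 53 = 32 + 16 + 4 + 1, 60^53 ≡ 79 · 87 · 53 · 60; multiplying out mod 107: 79·87 = 6873 ≡ 25, then 25·53 = 1325 ≡ 41, then 41·60 = 2460 ≡ 106. Thus 60^53 ≡ 106 ≡ −1 (mod 107).
The value −1 means 60 is a non-residue modulo 107, so k² ≡ 60 (mod 107) is impossible.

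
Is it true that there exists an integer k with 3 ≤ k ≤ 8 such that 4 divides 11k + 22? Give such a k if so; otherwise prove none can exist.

For k = 3, 4, 5 the values 55, 66, 77 are not multiples of 4. Try k = 6: 11·6 + 22 = 88 = 22·4, which is divisible by 4.

k = 6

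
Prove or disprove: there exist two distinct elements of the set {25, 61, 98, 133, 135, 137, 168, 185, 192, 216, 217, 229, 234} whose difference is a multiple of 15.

Residues mod 15: 25↦10, 61↦1, 98↦8, 133↦13, 135↦0, 137↦2, 168↦3, 185↦5, 192↦12, 216↦6, 217↦7, 229↦4, 234↦9.
No residue repeats among the 13 elements, so no pair has difference ≡ 0 (mod 15).

No, no such pair exists.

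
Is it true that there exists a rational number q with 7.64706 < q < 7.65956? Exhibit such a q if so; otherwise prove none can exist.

Scale by 20: the interval becomes (152.94120, 153.19120), which contains the integer 153.
So q = 153/20 works: it is a ratio of integers, and dividing 20·7.64706 < 153 < 20·7.65956 through by 20 gives 7.64706 < 153/20 < 7.65956.

q = 153/20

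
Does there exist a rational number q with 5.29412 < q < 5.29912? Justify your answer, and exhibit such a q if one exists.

Multiplying by 27: 27·5.29412 = 142.94124 and 27·5.29912 = 143.07624, so the integer 143 lies strictly between them.
Dividing back, 5.29412 < 143/27 < 5.29912, and 143/27 is rational.

q = 143/27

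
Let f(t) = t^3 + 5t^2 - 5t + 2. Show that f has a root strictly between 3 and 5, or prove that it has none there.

The endpoint values f(3) = 59 and f(5) = 227 are both positive. Claim: f(t) > 0 for every t in (3, 5).
Substitute t = 3 + u, where 0 < u < 2 on the interval. Expanding, f(3 + u) = u^3 + 14u^2 + 52u + 59.
All 4 nonzero coefficients of this polynomial in u are positive; hence for u > 0 the value is a sum of positive terms (the constant 59 among them).
Therefore f(t) > 0 throughout (3, 5), and f has no zero there.

No such root exists.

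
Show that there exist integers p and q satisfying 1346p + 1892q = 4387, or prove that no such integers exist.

There are no such integers.

Both 1346 and 1892 are divisible by gcd(1346, 1892) = 2, hence so is any combination 1346p + 1892q.
But 4387 is not a multiple of 2 (it leaves remainder 1).
So the equation is unsolvable over ℤ.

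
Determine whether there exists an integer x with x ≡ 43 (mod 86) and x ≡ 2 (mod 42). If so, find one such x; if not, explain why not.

Reduce both congruences modulo 2, which divides 86 and 42: they say x ≡ 43 (mod 2) and x ≡ 2 (mod 2).
These are incompatible: 43 − 2 = 41 is not divisible by 2.
So no integer satisfies both congruences.

There is no such integer.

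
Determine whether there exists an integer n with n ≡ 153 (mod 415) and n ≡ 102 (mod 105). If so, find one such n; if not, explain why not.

No such integer exists.

Both moduli are multiples of 5 = gcd(415, 105), so any solution would satisfy n ≡ 153 and n ≡ 102 modulo 5 simultaneously.
But 153 mod 5 = 3 while 102 mod 5 = 2, a contradiction.
Hence the system has no solution.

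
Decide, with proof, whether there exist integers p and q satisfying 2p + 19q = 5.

p = 12, q = -1

Since gcd(2, 19) = 1, every integer is an integer combination of 2 and 19.
Run the Euclidean algorithm on 19 and 2: 19 = 9·2 + 1, 2 = 2·1 + 0.
Unwinding: 1 = 19 − 9·2, i.e. 2·(-9) + 19·1 = 1.
Scaling by 5 gives the particular solution (p, q) = (-45, 5).
Adding 3·19 to p and subtracting 3·2 from q gives the tidier solution (12, -1).
Indeed 2·12 + 19·(-1) = 24 − 19 = 5.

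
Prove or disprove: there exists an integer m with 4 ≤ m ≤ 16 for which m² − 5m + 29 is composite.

m = 16

At m = 16: 16² − 5·16 + 29 = 205 = 5·41, which is composite.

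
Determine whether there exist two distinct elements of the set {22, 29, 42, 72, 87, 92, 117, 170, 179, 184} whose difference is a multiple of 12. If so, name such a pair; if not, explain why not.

No, no such pair exists.

Two integers differ by a multiple of 12 exactly when they have the same residue mod 12. The residues are 22↦10, 29↦5, 42↦6, 72↦0, 87↦3, 92↦8, 117↦9, 170↦2, 179↦11, 184↦4.
All 10 residues are distinct, so no two elements differ by a multiple of 12.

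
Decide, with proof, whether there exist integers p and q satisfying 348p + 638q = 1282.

Both 348 and 638 are divisible by gcd(348, 638) = 58, hence so is any combination 348p + 638q.
But 1282 is not a multiple of 58 (it leaves remainder 6).
Hence no integers p, q satisfy the equation.

No such integers exist.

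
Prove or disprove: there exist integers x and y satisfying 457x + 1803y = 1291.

x = 1072, y = -271

457 and 1803 are coprime, so 457x + 1803y ranges over all of ℤ.
Euclidean algorithm: 1803 = 3·457 + 432, 457 = 1·432 + 25, 432 = 17·25 + 7, 25 = 3·7 + 4, 7 = 1·4 + 3, 4 = 1·3 + 1, 3 = 3·1 + 0.
Unwinding: 1 = 4 − 1·3 = 4 − (7 − 1·4) = −7 + 2·4 = −7 + 2·(25 − 3·7) = 2·25 − 7·7 = 2·25 − 7·(432 − 17·25) = −7·432 + 121·25 = −7·432 + 121·(457 − 1·432) = 121·457 − 128·432 = 121·457 − 128·(1803 − 3·457) = −128·1803 + 505·457, i.e. 457·505 + 1803·(-128) = 1.
Scaling by 1291 gives the particular solution (x, y) = (651955, -165248).
Shifting by a multiple of (1803, −457) keeps it a solution: x = 651955 − 361·1803 = 1072, y = -165248 + 361·457 = -271.
Indeed 457·1072 + 1803·(-271) = 489904 − 488613 = 1291.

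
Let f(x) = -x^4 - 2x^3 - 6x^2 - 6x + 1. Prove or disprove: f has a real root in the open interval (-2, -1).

f(-2) = -11 and f(-1) = 2, which have opposite signs.
Since f is a polynomial it is continuous on [-2, -1].
By the Intermediate Value Theorem f must vanish at some point of (-2, -1).

Yes, f has a root in the interval.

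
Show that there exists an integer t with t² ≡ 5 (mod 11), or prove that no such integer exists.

t = 4

Take t = 4. Then 4² = 16 = 1·11 + 5, so 4² ≡ 5 (mod 11).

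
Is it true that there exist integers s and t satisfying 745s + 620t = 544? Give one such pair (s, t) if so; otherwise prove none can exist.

No, no such integers exist.

gcd(745, 620) = 5, so every integer of the form 745s + 620t is a multiple of 5.
But 544 is not a multiple of 5 (it leaves remainder 4).
Hence no integers s, t satisfy the equation.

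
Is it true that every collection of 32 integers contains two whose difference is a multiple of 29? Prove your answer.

Yes.

There are exactly 29 possible remainders on division by 29.
Since 32 > 29, two of the 32 integers must share a residue class by the pigeonhole principle; call them a and b.
Equal remainders mean a − b ≡ 0 (mod 29), so 29 divides their difference.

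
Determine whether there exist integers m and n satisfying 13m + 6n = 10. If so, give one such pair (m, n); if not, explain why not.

13 and 6 are coprime, so 13m + 6n ranges over all of ℤ.
Euclidean algorithm: 13 = 2·6 + 1, 6 = 6·1 + 0.
Unwinding: 1 = 13 − 2·6, i.e. 13·1 + 6·(-2) = 1.
Times 10: 13·10 + 6·(-20) = 10, so (10, -20) solves it.
Subtracting 1·6 from m and adding 1·13 to n gives the tidier solution (4, -7).
Check: 13·4 + 6·(-7) = 52 − 42 = 10. ✓

m = 4, n = -7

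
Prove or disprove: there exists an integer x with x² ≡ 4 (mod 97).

Take x = 2. Then 2² = 4, and since 0 ≤ 4 < 97 this is already reduced: 2² ≡ 4 (mod 97).

x = 2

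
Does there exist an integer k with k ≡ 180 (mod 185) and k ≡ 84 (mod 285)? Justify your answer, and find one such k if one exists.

No such integer exists.

gcd(185, 285) = 5. If k ≡ 180 (mod 185) and k ≡ 84 (mod 285), then k ≡ 180 (mod 5) and k ≡ 84 (mod 5).
However 180 ≡ 0 and 84 ≡ 4 (mod 5), and 0 ≠ 4.
Hence the system has no solution.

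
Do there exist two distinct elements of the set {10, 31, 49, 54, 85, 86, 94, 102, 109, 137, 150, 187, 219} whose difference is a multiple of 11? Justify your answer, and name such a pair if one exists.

The pair (10, 54) works.

Both 10 and 54 leave remainder 10 on division by 11; their difference 44 = 4·11 is a multiple of 11.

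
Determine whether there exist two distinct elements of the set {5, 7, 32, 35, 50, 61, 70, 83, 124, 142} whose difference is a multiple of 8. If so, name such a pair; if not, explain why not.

5 and 61 are such a pair.

5 mod 8 = 5 and 61 mod 8 = 5, so 61 − 5 = 56 = 7·8.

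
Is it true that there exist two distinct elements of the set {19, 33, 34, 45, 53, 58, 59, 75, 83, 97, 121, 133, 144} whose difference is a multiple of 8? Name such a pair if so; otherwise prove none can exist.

The pair (19, 59) works.

Reduce each element mod 8: 19↦3, 33↦1, 34↦2, 45↦5, 53↦5, 58↦2, 59↦3, 75↦3, 83↦3, 97↦1, 121↦1, 133↦5, 144↦0. The residue 3 repeats (at 19 and 59), and 59 − 19 = 40 = 5·8.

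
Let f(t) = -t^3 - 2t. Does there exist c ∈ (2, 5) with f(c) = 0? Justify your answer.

f(2) = -12 and f(5) = -135, both negative.
f'(t) = -3t^2 - 2 has discriminant 0² − 4·(-3)·(-2) = -24 < 0, so f' has no real roots and is negative for every real t.
Hence f is strictly decreasing on ℝ, and in particular on [2, 5]. A strictly monotone function with same-sign endpoint values stays negative on the whole interval, so f has no zero in (2, 5).

No such root exists.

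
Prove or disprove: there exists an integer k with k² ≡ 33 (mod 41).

Take k = 22. Then 22² = 484 = 11·41 + 33, so 22² ≡ 33 (mod 41).

k = 22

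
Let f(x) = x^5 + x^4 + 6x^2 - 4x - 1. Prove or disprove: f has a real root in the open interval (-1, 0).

f(-1) = 9 and f(0) = -1, which have opposite signs.
f is continuous everywhere (it is a polynomial), in particular on [-1, 0].
By the Intermediate Value Theorem, f takes the value 0 somewhere in the open interval.

Such a root exists.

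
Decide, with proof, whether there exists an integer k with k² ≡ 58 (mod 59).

There is no such integer.

59 is prime, so by Euler's criterion 58 is a square mod 59 iff 58^((59−1)/2) = 58^29 ≡ 1 (mod 59).
Squaring successively (mod 59): 58^2 = 3364 ≡ 1; 58^4 ≡ 1² = 1 ≡ 1; 58^8 ≡ 1² = 1 ≡ 1; 58^16 ≡ 1² = 1 ≡ 1.
Since 29 = 16 + 8 + 4 + 1, 58^29 ≡ 1 · 1 · 1 · 58; multiplying out mod 59: 1·1 = 1 ≡ 1, then 1·1 = 1 ≡ 1, then 1·58 = 58 ≡ 58. Thus 58^29 ≡ 58 ≡ −1 (mod 59).
By Euler's criterion 58 is a quadratic non-residue mod 59: no k satisfies k² ≡ 58 (mod 59).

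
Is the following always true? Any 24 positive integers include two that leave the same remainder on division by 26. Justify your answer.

Take the 24 consecutive integers 30, 31, …, 53: their residues mod 26 are all distinct because 24 ≤ 26.
So no two of them leave the same remainder on division by 26; the claim fails for this set.

No, the set {30, 31, 32, 33, 34, 35, 36, 37, 38, 39, 40, 41, 42, 43, 44, 45, 46, 47, 48, 49, 50, 51, 52, 53} is a counterexample.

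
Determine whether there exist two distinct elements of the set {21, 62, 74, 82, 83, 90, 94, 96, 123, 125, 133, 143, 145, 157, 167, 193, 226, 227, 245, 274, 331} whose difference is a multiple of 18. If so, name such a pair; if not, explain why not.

Both 82 and 226 leave remainder 10 on division by 18; their difference 144 = 8·18 is a multiple of 18.

The pair (82, 226) works.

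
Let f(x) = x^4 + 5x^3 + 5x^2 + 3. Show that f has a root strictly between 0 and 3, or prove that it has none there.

The endpoint values f(0) = 3 and f(3) = 264 are both positive. Claim: f(x) > 0 for every x in (0, 3).
The nonzero coefficients of f are all positive, so for x > 0 every term of f(x) is positive (the constant term 3 strictly so).
Therefore f(x) > 0 throughout (0, 3), and f has no zero there.

No such root exists.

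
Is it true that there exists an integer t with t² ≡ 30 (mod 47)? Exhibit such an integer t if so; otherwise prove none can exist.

No such integer exists.

Apply Euler's criterion with the prime 47: 30 is a quadratic residue iff 30^23 ≡ 1 (mod 47), and a non-residue iff it is ≡ −1.
Repeated squaring mod 47: 30^2 = 900 ≡ 7; 30^4 ≡ 7² = 49 ≡ 2; 30^8 ≡ 2² = 4 ≡ 4; 30^16 ≡ 4² = 16 ≡ 16.
Since 23 = 16 + 4 + 2 + 1, 30^23 ≡ 16 · 2 · 7 · 30; multiplying out mod 47: 16·2 = 32 ≡ 32, then 32·7 = 224 ≡ 36, then 36·30 = 1080 ≡ 46. Thus 30^23 ≡ 46 ≡ −1 (mod 47).
The value −1 means 30 is a non-residue modulo 47, so t² ≡ 30 (mod 47) is impossible.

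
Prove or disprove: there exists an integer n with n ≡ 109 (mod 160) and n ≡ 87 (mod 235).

There is no such integer.

Both moduli are multiples of 5 = gcd(160, 235), so any solution would satisfy n ≡ 109 and n ≡ 87 modulo 5 simultaneously.
But 109 mod 5 = 4 while 87 mod 5 = 2, a contradiction.
So no integer satisfies both congruences.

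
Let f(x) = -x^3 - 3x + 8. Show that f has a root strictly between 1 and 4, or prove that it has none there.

Such a root exists.

f(1) = 4 and f(4) = -68, which have opposite signs.
f is continuous everywhere (it is a polynomial), in particular on [1, 4].
By the Intermediate Value Theorem f must vanish at some point of (1, 4).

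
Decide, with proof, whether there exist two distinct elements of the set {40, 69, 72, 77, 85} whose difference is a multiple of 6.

No, no such pair exists.

Residues mod 6: 40↦4, 69↦3, 72↦0, 77↦5, 85↦1.
All 5 residues are distinct, so no two elements differ by a multiple of 6.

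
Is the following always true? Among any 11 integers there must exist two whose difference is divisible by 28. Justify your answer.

No, the set {83, 84, 85, 86, 87, 88, 89, 90, 91, 92, 93} is a counterexample.

Try 11 consecutive integers, 83, 84, …, 93. Their remainders mod 28 are 27, 0, 1, 2, 3, 4, 5, 6, 7, 8, 9 — pairwise different, as any 11 ≤ 28 consecutive integers have distinct residues.
The differences between them range over 1, …, 10, none of which is divisible by 28.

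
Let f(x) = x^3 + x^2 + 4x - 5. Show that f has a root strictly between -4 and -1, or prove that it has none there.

Evaluate at the endpoints: f(-4) = -69, f(-1) = -9 — same sign (negative).
The derivative f'(x) = 3x^2 + 2x + 4 is a quadratic with discriminant 2² − 4·3·4 = -44 < 0; it never vanishes, so it is always positive (sign of the leading coefficient).
So f is strictly increasing; between -4 and -1 its values lie between f(-4) = -69 and f(-1) = -9, all negative. Therefore f has no root in (-4, -1).

f has no root in that interval.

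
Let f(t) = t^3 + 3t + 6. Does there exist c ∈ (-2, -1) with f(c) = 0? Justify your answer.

f(-2) = -8 and f(-1) = 2, which have opposite signs.
As a polynomial, f is continuous on every closed interval.
By the Intermediate Value Theorem f must vanish at some point of (-2, -1).

Such a root exists.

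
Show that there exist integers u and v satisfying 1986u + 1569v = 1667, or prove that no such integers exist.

Any value of 1986u + 1569v is a multiple of gcd(1986, 1569) = 3.
However 1667 leaves remainder 2 on division by 3.
So the equation is unsolvable over ℤ.

There are no such integers.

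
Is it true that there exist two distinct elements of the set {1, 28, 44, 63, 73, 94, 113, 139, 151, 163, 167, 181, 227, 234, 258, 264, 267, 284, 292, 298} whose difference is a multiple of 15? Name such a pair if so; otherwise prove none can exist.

The pair (1, 151) works.

Both 1 and 151 leave remainder 1 on division by 15; their difference 150 = 10·15 is a multiple of 15.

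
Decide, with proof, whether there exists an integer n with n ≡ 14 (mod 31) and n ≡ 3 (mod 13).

n = 107

Since 31 and 13 share no common factor, CRT says the pair of congruences has a solution (unique mod 403).
Write n = 14 + 31t and require 14 + 31t ≡ 3 (mod 13), i.e. 31t ≡ 2 (mod 13).
31 ≡ 5 (mod 13), so this reads 5t ≡ 2 (mod 13). To invert 5 modulo 13: 13 = 2·5 + 3, 5 = 1·3 + 2, 3 = 1·2 + 1, 2 = 2·1 + 0, and unwinding, 1 = 3 − 1·2 = 3 − (5 − 1·3) = −5 + 2·3 = −5 + 2·(13 − 2·5) = 2·13 − 5·5. Thus 5⁻¹ ≡ -5 ≡ 8 (mod 13).
Multiplying by 8: t ≡ 8·2 = 16 ≡ 3 (mod 13).
Taking t = 3 gives n = 14 + 31·3 = 107.
Check: 107 mod 31 = 14, 107 mod 13 = 3. ✓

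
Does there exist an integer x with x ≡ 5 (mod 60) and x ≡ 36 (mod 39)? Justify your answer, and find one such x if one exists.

Both moduli are multiples of 3 = gcd(60, 39), so any solution would satisfy x ≡ 5 and x ≡ 36 modulo 3 simultaneously.
But 5 mod 3 = 2 while 36 mod 3 = 0, a contradiction.
Hence the system has no solution.

No, no such integer exists.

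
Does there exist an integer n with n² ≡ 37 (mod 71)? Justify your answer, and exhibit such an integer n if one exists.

n = 26

Take n = 26. Then 26² = 676 = 9·71 + 37, so 26² ≡ 37 (mod 71).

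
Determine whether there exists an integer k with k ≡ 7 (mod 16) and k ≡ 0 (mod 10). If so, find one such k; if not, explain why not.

Reduce both congruences modulo 2, which divides 16 and 10: they say k ≡ 7 (mod 2) and k ≡ 0 (mod 2).
But 7 mod 2 = 1 while 0 mod 2 = 0, a contradiction.
Hence the system has no solution.

No, no such integer exists.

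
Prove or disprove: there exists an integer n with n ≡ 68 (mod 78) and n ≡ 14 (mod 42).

gcd(78, 42) = 6. A simultaneous solution exists iff 68 ≡ 14 (mod 6); here 68 mod 6 = 2 = 14 mod 6, so it does.
List candidates n ≡ 68 (mod 78): 68, 146, 224. Modulo 42 these are 26, 20, 14; 224 gives 14 as required.
Indeed 224 ≡ 68 (mod 78) and 224 ≡ 14 (mod 42).

n = 224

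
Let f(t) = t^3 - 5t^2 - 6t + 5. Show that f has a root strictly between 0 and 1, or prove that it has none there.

f(0) = 5 and f(1) = -5, which have opposite signs.
f is continuous everywhere (it is a polynomial), in particular on [0, 1].
By the Intermediate Value Theorem f must vanish at some point of (0, 1).

Such a root exists.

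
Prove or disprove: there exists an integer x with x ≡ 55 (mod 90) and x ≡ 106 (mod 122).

gcd(90, 122) = 2. If x ≡ 55 (mod 90) and x ≡ 106 (mod 122), then x ≡ 55 (mod 2) and x ≡ 106 (mod 2).
These are incompatible: 55 − 106 = -51 is not divisible by 2.
So no integer satisfies both congruences.

No, no such integer exists.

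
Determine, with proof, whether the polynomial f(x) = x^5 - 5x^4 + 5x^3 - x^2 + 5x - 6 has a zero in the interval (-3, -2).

No such root exists.

The endpoint values f(-3) = -813 and f(-2) = -172 are both negative. Claim: f(x) < 0 for every x in (-3, -2).
Shift to the endpoint -2: with x = -2 − u (0 < u < 1), one computes f(-2 − u) = -u^5 - 15u^4 - 85u^3 - 231u^2 - 309u - 172.
The nonzero coefficients here are all negative, so for u > 0 every term is negative (or zero), and the constant term -172 is strictly negative.
So f is strictly negative on (-3, -2); no root exists in the interval.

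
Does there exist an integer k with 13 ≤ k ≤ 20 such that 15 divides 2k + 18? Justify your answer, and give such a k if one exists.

For k = 13, 14, …, 20 the values of 2k + 18 modulo 15 are 14, 1, 3, 5, 7, 9, 11, 13 respectively.
None is 0, so 15 never divides 2k + 18 on this range.

No such integer k in that range exists.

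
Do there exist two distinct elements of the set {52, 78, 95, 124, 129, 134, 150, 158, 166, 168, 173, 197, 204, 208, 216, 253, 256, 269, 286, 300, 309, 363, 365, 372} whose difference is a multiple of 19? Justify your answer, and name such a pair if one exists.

The pair (52, 166) works.

52 mod 19 = 14 and 166 mod 19 = 14, so 166 − 52 = 114 = 6·19.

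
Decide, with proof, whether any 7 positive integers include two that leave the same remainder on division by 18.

No, the set {28, 29, 30, 31, 32, 33, 34} is a counterexample.

Try 7 consecutive integers, 28, 29, …, 34. Their remainders mod 18 are 10, 11, 12, 13, 14, 15, 16 — pairwise different, as any 7 ≤ 18 consecutive integers have distinct residues.
Hence this collection has no pair with equal remainders mod 18, disproving the claim.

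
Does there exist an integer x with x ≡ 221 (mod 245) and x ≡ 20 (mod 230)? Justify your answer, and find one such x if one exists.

Reduce both congruences modulo 5, which divides 245 and 230: they say x ≡ 221 (mod 5) and x ≡ 20 (mod 5).
But 221 mod 5 = 1 while 20 mod 5 = 0, a contradiction.
So no integer satisfies both congruences.

There is no such integer.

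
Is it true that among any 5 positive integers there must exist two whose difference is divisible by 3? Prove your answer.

Yes.

There are exactly 3 possible remainders on division by 3.
Since 5 > 3, two of the 5 integers must share a residue class by the pigeonhole principle; call them a and b.
Equal remainders mean a − b ≡ 0 (mod 3), so 3 divides their difference.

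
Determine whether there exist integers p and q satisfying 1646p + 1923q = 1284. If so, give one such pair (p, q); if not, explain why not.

p = 1842, q = -1576

1646 and 1923 are coprime, so 1646p + 1923q ranges over all of ℤ.
Dividing repeatedly: 1923 = 1·1646 + 277, 1646 = 5·277 + 261, 277 = 1·261 + 16, 261 = 16·16 + 5, 16 = 3·5 + 1, 5 = 5·1 + 0.
Unwinding: 1 = 16 − 3·5 = 16 − 3·(261 − 16·16) = −3·261 + 49·16 = −3·261 + 49·(277 − 1·261) = 49·277 − 52·261 = 49·277 − 52·(1646 − 5·277) = −52·1646 + 309·277 = −52·1646 + 309·(1923 − 1·1646) = 309·1923 − 361·1646, i.e. 1646·(-361) + 1923·309 = 1.
Multiplying through by 1284: p = (-361)·1284 = -463524, q = 309·1284 = 396756 is a solution.
Adding 242·1923 to p and subtracting 242·1646 from q gives the tidier solution (1842, -1576).
Indeed 1646·1842 + 1923·(-1576) = 3031932 − 3030648 = 1284.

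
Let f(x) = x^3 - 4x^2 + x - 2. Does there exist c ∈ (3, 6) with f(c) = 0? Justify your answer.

f(3) = -8 and f(6) = 76, which have opposite signs.
f is continuous everywhere (it is a polynomial), in particular on [3, 6].
By the Intermediate Value Theorem, f takes the value 0 somewhere in the open interval.

Yes, such a c exists.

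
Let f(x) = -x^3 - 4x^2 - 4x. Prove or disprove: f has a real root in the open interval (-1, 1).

Yes, f has a root in the interval.

f(-1) = 1 and f(1) = -9, which have opposite signs.
As a polynomial, f is continuous on every closed interval.
By the Intermediate Value Theorem f must vanish at some point of (-1, 1).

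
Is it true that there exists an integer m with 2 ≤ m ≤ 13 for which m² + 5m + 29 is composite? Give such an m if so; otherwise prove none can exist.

m = 8

At m = 8: 8² + 5·8 + 29 = 133 = 7·19, which is composite.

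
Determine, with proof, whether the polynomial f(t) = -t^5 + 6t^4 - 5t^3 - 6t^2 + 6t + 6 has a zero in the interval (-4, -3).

f(-4) = 2766 and f(-3) = 798, both positive, so a sign-change argument is unavailable; we show f keeps this sign on the whole interval.
Shift to the endpoint -3: with t = -3 − u (0 < u < 1), one computes f(-3 − u) = u^5 + 21u^4 + 167u^3 + 633u^2 + 1146u + 798.
All 6 nonzero coefficients of this polynomial in u are positive; hence for u > 0 the value is a sum of positive terms (the constant 798 among them).
So f is strictly positive on (-4, -3); no root exists in the interval.

No such root exists.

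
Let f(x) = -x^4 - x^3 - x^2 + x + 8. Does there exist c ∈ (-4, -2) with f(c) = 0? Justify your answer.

The endpoint values f(-4) = -204 and f(-2) = -6 are both negative. Claim: f(x) < 0 for every x in (-4, -2).
Shift to the endpoint -2: with x = -2 − u (0 < u < 2), one computes f(-2 − u) = -u^4 - 7u^3 - 19u^2 - 25u - 6.
All 5 nonzero coefficients of this polynomial in u are negative; hence for u > 0 the value is a sum of negative terms (the constant -6 among them).
Therefore f(x) < 0 throughout (-4, -2), and f has no zero there.

f has no root in that interval.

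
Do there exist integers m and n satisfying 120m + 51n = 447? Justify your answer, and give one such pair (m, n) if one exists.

m = 5, n = -3

Every value of 120m + 51n is a multiple of gcd(120, 51) = 3; since 3 ∣ 447, solutions exist.
Dividing through by 3 reduces the equation to 40m + 17n = 149.
Dividing repeatedly: 40 = 2·17 + 6, 17 = 2·6 + 5, 6 = 1·5 + 1, 5 = 5·1 + 0.
Back-substituting, 1 = 6 − 1·5 = 6 − (17 − 2·6) = −17 + 3·6 = −17 + 3·(40 − 2·17) = 3·40 − 7·17; that is, 40·3 + 17·(-7) = 1.
Times 149: 40·447 + 17·(-1043) = 149, so (447, -1043) solves it.
The general solution is m = 447 + 17k, n = -1043 − 40k; taking k = -26 gives the smaller pair m = 5, n = -3.
Indeed 120·5 + 51·(-3) = 600 − 153 = 447.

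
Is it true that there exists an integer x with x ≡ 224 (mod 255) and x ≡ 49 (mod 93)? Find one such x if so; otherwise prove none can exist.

Reduce both congruences modulo 3, which divides 255 and 93: they say x ≡ 224 (mod 3) and x ≡ 49 (mod 3).
However 224 ≡ 2 and 49 ≡ 1 (mod 3), and 2 ≠ 1.
Therefore no such x exists.

No such integer exists.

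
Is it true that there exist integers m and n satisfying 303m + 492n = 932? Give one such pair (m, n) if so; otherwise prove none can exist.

Any value of 303m + 492n is a multiple of gcd(303, 492) = 3.
However 932 leaves remainder 2 on division by 3.
Hence no integers m, n satisfy the equation.

No such integers exist.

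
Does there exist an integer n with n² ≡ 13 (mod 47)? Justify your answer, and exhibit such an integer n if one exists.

No, no such integer exists.

Apply Euler's criterion with the prime 47: 13 is a quadratic residue iff 13^23 ≡ 1 (mod 47), and a non-residue iff it is ≡ −1.
Repeated squaring mod 47: 13^2 = 169 ≡ 28; 13^4 ≡ 28² = 784 ≡ 32; 13^8 ≡ 32² = 1024 ≡ 37; 13^16 ≡ 37² = 1369 ≡ 6.
Since 23 = 16 + 4 + 2 + 1, 13^23 ≡ 6 · 32 · 28 · 13; multiplying out mod 47: 6·32 = 192 ≡ 4, then 4·28 = 112 ≡ 18, then 18·13 = 234 ≡ 46. Thus 13^23 ≡ 46 ≡ −1 (mod 47).
By Euler's criterion 13 is a quadratic non-residue mod 47: no n satisfies n² ≡ 13 (mod 47).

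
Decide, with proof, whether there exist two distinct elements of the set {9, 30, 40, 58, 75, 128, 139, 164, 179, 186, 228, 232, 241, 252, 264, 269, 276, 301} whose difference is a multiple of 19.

Residues mod 19: 9↦9, 30↦11, 40↦2, 58↦1, 75↦18, 128↦14, 139↦6, 164↦12, 179↦8, 186↦15, 228↦0, 232↦4, 241↦13, 252↦5, 264↦17, 269↦3, 276↦10, 301↦16.
All 18 residues are distinct, so no two elements differ by a multiple of 19.

There is no such pair.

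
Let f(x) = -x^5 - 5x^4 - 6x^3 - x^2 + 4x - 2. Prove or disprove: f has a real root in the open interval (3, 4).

The endpoint values f(3) = -809 and f(4) = -2690 are both negative. Claim: f(x) < 0 for every x in (3, 4).
Shift to the endpoint 3: with x = 3 + u (0 < u < 1), one computes f(3 + u) = -u^5 - 20u^4 - 156u^3 - 595u^2 - 1109u - 809.
All 6 nonzero coefficients of this polynomial in u are negative; hence for u > 0 the value is a sum of negative terms (the constant -809 among them).
So f is strictly negative on (3, 4); no root exists in the interval.

No.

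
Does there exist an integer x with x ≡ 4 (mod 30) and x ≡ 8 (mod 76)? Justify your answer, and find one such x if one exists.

gcd(30, 76) = 2. A simultaneous solution exists iff 4 ≡ 8 (mod 2); here 4 mod 2 = 0 = 8 mod 2, so it does.
Put x = 4 + 30t, so we need 30t ≡ 4 (mod 76), equivalently (divide by 2) 15t ≡ 2 (mod 38).
To invert 15 modulo 38: 38 = 2·15 + 8, 15 = 1·8 + 7, 8 = 1·7 + 1, 7 = 7·1 + 0, and unwinding, 1 = 8 − 1·7 = 8 − (15 − 1·8) = −15 + 2·8 = −15 + 2·(38 − 2·15) = 2·38 − 5·15. Thus 15⁻¹ ≡ -5 ≡ 33 (mod 38).
Therefore t ≡ 33·2 = 66 ≡ 28 (mod 38).
Then x = 4 + 30·28 = 844.
Indeed 844 ≡ 4 (mod 30) and 844 ≡ 8 (mod 76).

x = 844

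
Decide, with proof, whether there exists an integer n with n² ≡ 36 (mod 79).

n = 73 works: 73² = 5329, and 5329 − 36 = 5293 = 67·79.

n = 73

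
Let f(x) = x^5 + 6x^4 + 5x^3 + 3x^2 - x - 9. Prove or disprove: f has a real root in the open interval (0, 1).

f(0) = -9 and f(1) = 5, which have opposite signs.
Since f is a polynomial it is continuous on [0, 1].
By the Intermediate Value Theorem, f takes the value 0 somewhere in the open interval.

Yes, f has a root in the interval.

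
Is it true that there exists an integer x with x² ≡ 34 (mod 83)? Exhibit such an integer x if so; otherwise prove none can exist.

No, no such integer exists.

83 is prime, so by Euler's criterion 34 is a square mod 83 iff 34^((83−1)/2) = 34^41 ≡ 1 (mod 83).
Squaring successively (mod 83): 34^2 = 1156 ≡ 77; 34^4 ≡ 77² = 5929 ≡ 36; 34^8 ≡ 36² = 1296 ≡ 51; 34^16 ≡ 51² = 2601 ≡ 28; 34^32 ≡ 28² = 784 ≡ 37.
Since 41 = 32 + 8 + 1, 34^41 ≡ 37 · 51 · 34; multiplying out mod 83: 37·51 = 1887 ≡ 61, then 61·34 = 2074 ≡ 82. Thus 34^41 ≡ 82 ≡ −1 (mod 83).
The value −1 means 34 is a non-residue modulo 83, so x² ≡ 34 (mod 83) is impossible.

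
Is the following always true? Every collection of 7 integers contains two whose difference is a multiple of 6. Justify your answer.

Partition the integers by their residue mod 6; there are 6 classes.
Since 7 > 6, two of the 7 integers must share a residue class by the pigeonhole principle; call them a and b.
Then a ≡ b (mod 6), i.e. 6 ∣ (a − b).

Yes.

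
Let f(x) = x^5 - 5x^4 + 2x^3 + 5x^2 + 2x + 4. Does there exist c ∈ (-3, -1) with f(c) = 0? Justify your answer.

f has no root in that interval.

f(-3) = -659 and f(-1) = -1, both negative, so a sign-change argument is unavailable; we show f keeps this sign on the whole interval.
Substitute x = -1 − u, where 0 < u < 2 on the interval. Expanding, f(-1 − u) = -u^5 - 10u^4 - 32u^3 - 41u^2 - 23u - 1.
The nonzero coefficients here are all negative, so for u > 0 every term is negative (or zero), and the constant term -1 is strictly negative.
So f is strictly negative on (-3, -1); no root exists in the interval.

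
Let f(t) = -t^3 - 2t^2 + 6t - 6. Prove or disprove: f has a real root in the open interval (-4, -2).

Such a root exists.

f(-4) = 2 and f(-2) = -18, which have opposite signs.
As a polynomial, f is continuous on every closed interval.
By the Intermediate Value Theorem f must vanish at some point of (-4, -2).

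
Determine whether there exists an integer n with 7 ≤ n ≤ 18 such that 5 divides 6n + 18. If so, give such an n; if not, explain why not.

n = 7

Try n = 7: 6·7 + 18 = 60 = 12·5, which is divisible by 5.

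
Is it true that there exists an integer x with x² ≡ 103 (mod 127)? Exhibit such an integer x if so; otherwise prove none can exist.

x = 105

x = 105 works: 105² = 11025, and 11025 − 103 = 10922 = 86·127.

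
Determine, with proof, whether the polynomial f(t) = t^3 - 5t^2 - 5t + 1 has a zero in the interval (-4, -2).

The endpoint values f(-4) = -123 and f(-2) = -17 are both negative. Claim: f(t) < 0 for every t in (-4, -2).
Shift to the endpoint -2: with t = -2 − u (0 < u < 2), one computes f(-2 − u) = -u^3 - 11u^2 - 27u - 17.
All 4 nonzero coefficients of this polynomial in u are negative; hence for u > 0 the value is a sum of negative terms (the constant -17 among them).
So f is strictly negative on (-4, -2); no root exists in the interval.

No.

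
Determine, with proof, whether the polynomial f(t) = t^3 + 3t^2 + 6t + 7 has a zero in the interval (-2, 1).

f(-2) = -1 and f(1) = 17, which have opposite signs.
f is continuous everywhere (it is a polynomial), in particular on [-2, 1].
By the Intermediate Value Theorem f must vanish at some point of (-2, 1).

Yes, f has a root in the interval.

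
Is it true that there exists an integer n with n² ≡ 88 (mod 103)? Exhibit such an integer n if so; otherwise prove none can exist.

103 is prime, so by Euler's criterion 88 is a square mod 103 iff 88^((103−1)/2) = 88^51 ≡ 1 (mod 103).
Repeated squaring mod 103: 88^2 = 7744 ≡ 19; 88^4 ≡ 19² = 361 ≡ 52; 88^8 ≡ 52² = 2704 ≡ 26; 88^16 ≡ 26² = 676 ≡ 58; 88^32 ≡ 58² = 3364 ≡ 68.
Since 51 = 32 + 16 + 2 + 1, 88^51 ≡ 68 · 58 · 19 · 88; multiplying out mod 103: 68·58 = 3944 ≡ 30, then 30·19 = 570 ≡ 55, then 55·88 = 4840 ≡ 102. Thus 88^51 ≡ 102 ≡ −1 (mod 103).
The value −1 means 88 is a non-residue modulo 103, so n² ≡ 88 (mod 103) is impossible.

There is no such integer.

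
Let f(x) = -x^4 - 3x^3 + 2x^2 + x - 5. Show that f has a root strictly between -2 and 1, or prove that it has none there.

Such a root exists.

f(-2) = 9 and f(1) = -6, which have opposite signs.
As a polynomial, f is continuous on every closed interval.
By the Intermediate Value Theorem f must vanish at some point of (-2, 1).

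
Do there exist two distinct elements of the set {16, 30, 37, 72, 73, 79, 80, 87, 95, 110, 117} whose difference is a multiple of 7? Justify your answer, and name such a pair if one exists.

16 and 30 are such a pair.

Reduce each element mod 7: 16↦2, 30↦2, 37↦2, 72↦2, 73↦3, 79↦2, 80↦3, 87↦3, 95↦4, 110↦5, 117↦5. The residue 2 repeats (at 16 and 30), and 30 − 16 = 14 = 2·7.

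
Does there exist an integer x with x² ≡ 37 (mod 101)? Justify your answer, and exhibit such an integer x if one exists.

x = 80

Take x = 80. Then 80² = 6400 = 63·101 + 37, so 80² ≡ 37 (mod 101).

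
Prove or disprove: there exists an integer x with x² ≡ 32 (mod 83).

Apply Euler's criterion with the prime 83: 32 is a quadratic residue iff 32^41 ≡ 1 (mod 83), and a non-residue iff it is ≡ −1.
Repeated squaring mod 83: 32^2 = 1024 ≡ 28; 32^4 ≡ 28² = 784 ≡ 37; 32^8 ≡ 37² = 1369 ≡ 41; 32^16 ≡ 41² = 1681 ≡ 21; 32^32 ≡ 21² = 441 ≡ 26.
Since 41 = 32 + 8 + 1, 32^41 ≡ 26 · 41 · 32; multiplying out mod 83: 26·41 = 1066 ≡ 70, then 70·32 = 2240 ≡ 82. Thus 32^41 ≡ 82 ≡ −1 (mod 83).
The value −1 means 32 is a non-residue modulo 83, so x² ≡ 32 (mod 83) is impossible.

No such integer exists.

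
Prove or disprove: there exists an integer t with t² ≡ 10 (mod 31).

t = 17

Take t = 17. Then 17² = 289 = 9·31 + 10, so 17² ≡ 10 (mod 31).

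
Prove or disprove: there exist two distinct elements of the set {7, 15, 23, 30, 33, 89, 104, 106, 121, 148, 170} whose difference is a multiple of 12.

No such pair exists.

Reduce each element modulo 12: 7↦7, 15↦3, 23↦11, 30↦6, 33↦9, 89↦5, 104↦8, 106↦10, 121↦1, 148↦4, 170↦2.
No residue repeats among the 11 elements, so no pair has difference ≡ 0 (mod 12).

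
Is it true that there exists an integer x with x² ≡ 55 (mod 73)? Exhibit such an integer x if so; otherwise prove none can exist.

Take x = 37. Then 37² = 1369 = 18·73 + 55, so 37² ≡ 55 (mod 73).

x = 37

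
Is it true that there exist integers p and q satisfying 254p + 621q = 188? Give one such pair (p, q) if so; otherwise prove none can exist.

254 and 621 are coprime, so 254p + 621q ranges over all of ℤ.
Dividing repeatedly: 621 = 2·254 + 113, 254 = 2·113 + 28, 113 = 4·28 + 1, 28 = 28·1 + 0.
Working back up the chain: 1 = 113 − 4·28 = 113 − 4·(254 − 2·113) = −4·254 + 9·113 = −4·254 + 9·(621 − 2·254) = 9·621 − 22·254. So 254·(-22) + 621·9 = 1.
Multiplying through by 188: p = (-22)·188 = -4136, q = 9·188 = 1692 is a solution.
Shifting by a multiple of (621, −254) keeps it a solution: p = -4136 + 7·621 = 211, q = 1692 − 7·254 = -86.
Check: 254·211 + 621·(-86) = 53594 − 53406 = 188. ✓

p = 211, q = -86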